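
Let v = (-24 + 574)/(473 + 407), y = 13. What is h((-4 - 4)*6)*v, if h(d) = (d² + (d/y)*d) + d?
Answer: 19770/13 ≈ 1520.8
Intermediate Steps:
h(d) = d + 14*d²/13 (h(d) = (d² + (d/13)*d) + d = (d² + d²/13) + d = 14*d²/13 + d = d + 14*d²/13)
v = 5/8 (v = 550/880 = 550*(1/880) = 5/8 ≈ 0.62500)
h((-4 - 4)*6)*v = (((-4 - 4)*6)*(13 + 14*((-4 - 4)*6))/13)*(5/8) = ((-8*6)*(13 + 14*(-8*6))/13)*(5/8) = ((1/13)*(-48)*(13 + 14*(-48)))*(5/8) = ((1/13)*(-48)*(13 - 672))*(5/8) = ((1/13)*(-48)*(-659))*(5/8) = (31632/13)*(5/8) = 19770/13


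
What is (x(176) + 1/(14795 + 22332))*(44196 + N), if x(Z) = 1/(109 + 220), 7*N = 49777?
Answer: 1921754992/12214783 ≈ 157.33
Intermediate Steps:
N = 7111 (N = (1/7)*49777 = 7111)
x(Z) = 1/329
(x(176) + 1/(14795 + 22332))*(44196 + N) = (1/329 + 1/(14795 + 22332))*(44196 + 7111) = (1/329 + 1/37127)*51307 = (37456/12214783)*51307 = 1921754992/12214783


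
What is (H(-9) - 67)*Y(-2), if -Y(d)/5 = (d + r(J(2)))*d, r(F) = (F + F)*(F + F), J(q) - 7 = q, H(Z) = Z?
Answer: -244720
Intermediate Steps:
J(q) = 7 + q
r(F) = 4*F**2 (r(F) = (2*F)*(2*F) = 4*F**2)
Y(d) = -5*d*(324 + d) (Y(d) = -5*(d + 4*(7 + 2)**2)*d = -5*(d + 4*9**2)*d = -5*(d + 4*81)*d = -5*(d + 324)*d = -5*(324 + d)*d = -5*d*(324 + d))
(H(-9) - 67)*Y(-2) = (-9 - 67)*(-5*(-2)*(324 - 2)) = -(-380)*(-2)*322 = -76*3220 = -244720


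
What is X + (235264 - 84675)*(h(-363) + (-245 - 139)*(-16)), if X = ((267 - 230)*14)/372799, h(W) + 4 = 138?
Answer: 50349047545768/53257 ≈ 9.4540e+8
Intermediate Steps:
h(W) = 134 (h(W) = -4 + 138 = 134)
X = 74/53257 (X = (37*14)*(1/372799) = 518*(1/372799) = 74/53257 ≈ 0.0013895)
X + (235264 - 84675)*(h(-363) + (-245 - 139)*(-16)) = 74/53257 + (235264 - 84675)*(134 + (-245 - 139)*(-16)) = 74/53257 + 150589*(134 - 384*(-16)) = 74/53257 + 150589*(134 + 6144) = 74/53257 + 150589*6278 = 74/53257 + 945397742 = 50349047545768/53257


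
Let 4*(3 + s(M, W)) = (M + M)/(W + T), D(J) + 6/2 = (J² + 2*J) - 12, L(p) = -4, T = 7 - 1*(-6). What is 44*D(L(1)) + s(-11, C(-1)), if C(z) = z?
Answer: -7475/24 ≈ -311.46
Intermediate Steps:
T = 13 (T = 7 + 6 = 13)
D(J) = -15 + J² + 2*J (D(J) = -3 + ((J² + 2*J) - 12) = -3 + (-12 + J² + 2*J) = -15 + J² + 2*J)
s(M, W) = -3 + M/(2*(13 + W)) (s(M, W) = -3 + ((M + M)/(W + 13))/4 = -3 + ((2*M)/(13 + W))/4 = -3 + (2*M/(13 + W))/4 = -3 + M/(2*(13 + W)))
44*D(L(1)) + s(-11, C(-1)) = 44*(-15 + (-4)² + 2*(-4)) + (-78 - 11 - 6*(-1))/(2*(13 - 1)) = 44*(-15 + 16 - 8) + (½)*(-78 - 11 + 6)/12 = 44*(-7) + (½)*(1/12)*(-83) = -308 - 83/24 = -7475/24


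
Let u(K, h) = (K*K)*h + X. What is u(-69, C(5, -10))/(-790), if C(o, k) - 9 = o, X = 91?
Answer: -13349/158 ≈ -84.487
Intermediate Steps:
C(o, k) = 9 + o
u(K, h) = 91 + h*K² (u(K, h) = (K*K)*h + 91 = K²*h + 91 = h*K² + 91 = 91 + h*K²)
u(-69, C(5, -10))/(-790) = (91 + (9 + 5)*(-69)²)/(-790) = (91 + 14*4761)*(-1/790) = (91 + 66654)*(-1/790) = 66745*(-1/790) = -13349/158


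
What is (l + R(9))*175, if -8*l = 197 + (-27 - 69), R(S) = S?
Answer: -5075/8 ≈ -634.38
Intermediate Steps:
l = -101/8 (l = -(197 + (-27 - 69))/8 = -(197 - 96)/8 = -1/8*101 = -101/8 ≈ -12.625)
(l + R(9))*175 = (-101/8 + 9)*175 = -29/8*175 = -5075/8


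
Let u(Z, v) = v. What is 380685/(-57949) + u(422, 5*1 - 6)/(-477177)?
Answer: -181654068296/27651929973 ≈ -6.5693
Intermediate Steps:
380685/(-57949) + u(422, 5*1 - 6)/(-477177) = 380685/(-57949) + (5*1 - 6)/(-477177) = 380685*(-1/57949) + (5 - 6)*(-1/477177) = -380685/57949 - 1*(-1/477177) = -380685/57949 + 1/477177 = -181654068296/27651929973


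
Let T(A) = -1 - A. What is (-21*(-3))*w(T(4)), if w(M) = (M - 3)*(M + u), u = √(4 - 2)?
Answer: 2520 - 504*√2 ≈ 1807.2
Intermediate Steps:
u = √2 ≈ 1.4142
w(M) = (-3 + M)*(M + √2) (w(M) = (M - 3)*(M + √2) = (-3 + M)*(M + √2))
(-21*(-3))*w(T(4)) = (-21*(-3))*((-1 - 1*4)² - 3*(-1 - 1*4) - 3*√2 + (-1 - 1*4)*√2) = 63*((-1 - 4)² - 3*(-1 - 4) - 3*√2 + (-1 - 4)*√2) = 63*((-5)² - 3*(-5) - 3*√2 - 5*√2) = 63*(25 + 15 - 3*√2 - 5*√2) = 63*(40 - 8*√2) = 2520 - 504*√2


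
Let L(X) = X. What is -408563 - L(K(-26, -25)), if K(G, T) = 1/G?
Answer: -10622637/26 ≈ -4.0856e+5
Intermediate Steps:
-408563 - L(K(-26, -25)) = -408563 - 1/(-26) = -408563 - 1*(-1/26) = -408563 + 1/26 = -10622637/26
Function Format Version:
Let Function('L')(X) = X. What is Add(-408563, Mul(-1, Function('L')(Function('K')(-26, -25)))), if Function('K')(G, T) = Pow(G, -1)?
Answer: Rational(-10622637, 26) ≈ -4.0856e+5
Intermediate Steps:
Add(-408563, Mul(-1, Function('L')(Function('K')(-26, -25)))) = Add(-408563, Mul(-1, Pow(-26, -1))) = Add(-408563, Mul(-1, Rational(-1, 26))) = Add(-408563, Rational(1, 26)) = Rational(-10622637, 26)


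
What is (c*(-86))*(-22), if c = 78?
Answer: 147576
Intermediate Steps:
(c*(-86))*(-22) = (78*(-86))*(-22) = -6708*(-22) = 147576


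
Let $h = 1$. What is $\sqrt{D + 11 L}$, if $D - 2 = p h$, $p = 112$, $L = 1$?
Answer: $5 \sqrt{5} \approx 11.18$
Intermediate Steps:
$D = 114$ ($D = 2 + 112 \cdot 1 = 2 + 112 = 114$)
$\sqrt{D + 11 L} = \sqrt{114 + 11 \cdot 1} = \sqrt{114 + 11} = \sqrt{125} = 5 \sqrt{5}$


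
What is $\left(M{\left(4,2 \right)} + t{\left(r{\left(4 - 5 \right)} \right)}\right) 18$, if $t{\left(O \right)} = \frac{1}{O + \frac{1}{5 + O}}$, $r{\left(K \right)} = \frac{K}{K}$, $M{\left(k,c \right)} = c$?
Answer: $\frac{360}{7} \approx 51.429$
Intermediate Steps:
$r{\left(K \right)} = 1$
$\left(M{\left(4,2 \right)} + t{\left(r{\left(4 - 5 \right)} \right)}\right) 18 = \left(2 + \frac{5 + 1}{1 + 1^{2} + 5 \cdot 1}\right) 18 = \left(2 + \frac{1}{1 + 1 + 5} \cdot 6\right) 18 = \left(2 + \frac{1}{7} \cdot 6\right) 18 = \left(2 + \frac{6}{7}\right) 18 = \frac{20}{7} \cdot 18 = \frac{360}{7}$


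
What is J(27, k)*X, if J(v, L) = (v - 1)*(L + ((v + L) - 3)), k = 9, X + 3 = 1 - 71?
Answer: -79716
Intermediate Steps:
X = -73 (X = -3 + (1 - 71) = -3 - 70 = -73)
J(v, L) = (-1 + v)*(-3 + v + 2*L) (J(v, L) = (-1 + v)*(L + ((L + v) - 3)) = (-1 + v)*(L + (-3 + L + v)) = (-1 + v)*(-3 + v + 2*L))
J(27, k)*X = (3 + 27**2 - 4*27 - 2*9 + 2*9*27)*(-73) = (3 + 729 - 108 - 18 + 486)*(-73) = 1092*(-73) = -79716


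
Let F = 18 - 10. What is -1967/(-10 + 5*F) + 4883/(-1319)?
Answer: -2740963/39570 ≈ -69.269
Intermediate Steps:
F = 8
-1967/(-10 + 5*F) + 4883/(-1319) = -1967/(-10 + 5*8) + 4883/(-1319) = -1967/(-10 + 40) + 4883*(-1/1319) = -1967/30 - 4883/1319 = -2740963/39570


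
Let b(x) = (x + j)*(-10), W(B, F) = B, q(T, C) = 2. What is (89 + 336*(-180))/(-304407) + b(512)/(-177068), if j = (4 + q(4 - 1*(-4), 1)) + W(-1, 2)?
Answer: 6133548889/26950369338 ≈ 0.22759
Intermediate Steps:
j = 5 (j = (4 + 2) - 1 = 6 - 1 = 5)
b(x) = -50 - 10*x (b(x) = (x + 5)*(-10) = (5 + x)*(-10) = -50 - 10*x)
(89 + 336*(-180))/(-304407) + b(512)/(-177068) = (89 + 336*(-180))/(-304407) + (-50 - 10*512)/(-177068) = (89 - 60480)*(-1/304407) + (-50 - 5120)*(-1/177068) = -60391*(-1/304407) - 5170*(-1/177068) = 60391/304407 + 2585/88534 = 6133548889/26950369338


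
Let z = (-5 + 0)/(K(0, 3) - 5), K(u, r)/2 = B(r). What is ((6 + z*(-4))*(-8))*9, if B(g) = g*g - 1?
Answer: -6192/11 ≈ -562.91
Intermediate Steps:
B(g) = -1 + g² (B(g) = g² - 1 = -1 + g²)
K(u, r) = -2 + 2*r² (K(u, r) = 2*(-1 + r²) = -2 + 2*r²)
z = -5/11 (z = (-5 + 0)/((-2 + 2*3²) - 5) = -5/((-2 + 2*9) - 5) = -5/((-2 + 18) - 5) = -5/(16 - 5) = -5/11 ≈ -0.45455)
((6 + z*(-4))*(-8))*9 = ((6 - 5/11*(-4))*(-8))*9 = ((6 + 20/11)*(-8))*9 = ((86/11)*(-8))*9 = -688/11*9 = -6192/11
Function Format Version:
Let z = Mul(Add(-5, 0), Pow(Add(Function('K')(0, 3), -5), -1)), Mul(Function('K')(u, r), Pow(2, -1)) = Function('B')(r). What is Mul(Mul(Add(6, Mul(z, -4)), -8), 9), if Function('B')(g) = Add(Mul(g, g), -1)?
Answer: Rational(-6192, 11) ≈ -562.91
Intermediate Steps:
Function('B')(g) = Add(-1, Pow(g, 2)) (Function('B')(g) = Add(Pow(g, 2), -1) = Add(-1, Pow(g, 2)))
Function('K')(u, r) = Add(-2, Mul(2, Pow(r, 2))) (Function('K')(u, r) = Mul(2, Add(-1, Pow(r, 2))) = Add(-2, Mul(2, Pow(r, 2))))
z = Rational(-5, 11) (z = Mul(Add(-5, 0), Pow(Add(Add(-2, Mul(2, Pow(3, 2))), -5), -1)) = Mul(-5, Pow(Add(Add(-2, Mul(2, 9)), -5), -1)) = Mul(-5, Pow(Add(Add(-2, 18), -5), -1)) = Mul(-5, Pow(Add(16, -5), -1)) = Mul(-5, Pow(11, -1)) = Mul(-5, Rational(1, 11)) = Rational(-5, 11) ≈ -0.45455)
Mul(Mul(Add(6, Mul(z, -4)), -8), 9) = Mul(Mul(Add(6, Mul(Rational(-5, 11), -4)), -8), 9) = Mul(Mul(Add(6, Rational(20, 11)), -8), 9) = Mul(Mul(Rational(86, 11), -8), 9) = Mul(Rational(-688, 11), 9) = Rational(-6192, 11)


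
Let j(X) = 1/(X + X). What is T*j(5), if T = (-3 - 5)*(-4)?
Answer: 16/5 ≈ 3.2000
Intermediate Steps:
j(X) = 1/(2*X)
T = 32 (T = -8*(-4) = 32)
T*j(5) = 32*((½)/5) = 32*((½)*(⅕)) = 32*(⅒) = 16/5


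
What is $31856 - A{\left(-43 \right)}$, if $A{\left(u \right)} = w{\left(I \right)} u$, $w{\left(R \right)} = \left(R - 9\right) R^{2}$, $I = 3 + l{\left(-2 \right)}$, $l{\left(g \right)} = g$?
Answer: $31512$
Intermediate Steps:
$I = 1$ ($I = 3 - 2 = 1$)
$w{\left(R \right)} = R^{2} \left(-9 + R\right)$ ($w{\left(R \right)} = \left(-9 + R\right) R^{2} = R^{2} \left(-9 + R\right)$)
$A{\left(u \right)} = - 8 u$ ($A{\left(u \right)} = 1^{2} \left(-9 + 1\right) u = 1 \left(-8\right) u = - 8 u$)
$31856 - A{\left(-43 \right)} = 31856 - \left(-8\right) \left(-43\right) = 31856 - 344 = 31512$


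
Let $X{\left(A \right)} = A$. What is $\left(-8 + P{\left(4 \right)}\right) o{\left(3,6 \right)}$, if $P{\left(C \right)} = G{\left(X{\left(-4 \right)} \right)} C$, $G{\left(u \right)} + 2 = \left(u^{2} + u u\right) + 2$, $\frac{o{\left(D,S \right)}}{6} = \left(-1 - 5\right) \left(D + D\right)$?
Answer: $-25920$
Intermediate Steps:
$o{\left(D,S \right)} = - 72 D$ ($o{\left(D,S \right)} = 6 \left(-1 - 5\right) \left(D + D\right) = 6 \left(- 6 \cdot 2 D\right) = 6 \left(- 12 D\right) = - 72 D$)
$G{\left(u \right)} = 2 u^{2}$ ($G{\left(u \right)} = -2 + \left(\left(u^{2} + u u\right) + 2\right) = -2 + \left(\left(u^{2} + u^{2}\right) + 2\right) = -2 + \left(2 u^{2} + 2\right) = -2 + \left(2 + 2 u^{2}\right) = 2 u^{2}$)
$P{\left(C \right)} = 32 C$ ($P{\left(C \right)} = 2 \left(-4\right)^{2} C = 2 \cdot 16 C = 32 C$)
$\left(-8 + P{\left(4 \right)}\right) o{\left(3,6 \right)} = \left(-8 + 32 \cdot 4\right) \left(\left(-72\right) 3\right) = \left(-8 + 128\right) \left(-216\right) = 120 \left(-216\right) = -25920$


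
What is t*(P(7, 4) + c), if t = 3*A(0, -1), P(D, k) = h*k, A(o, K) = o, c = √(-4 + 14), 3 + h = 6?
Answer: 0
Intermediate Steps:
h = 3 (h = -3 + 6 = 3)
c = √10 ≈ 3.1623
P(D, k) = 3*k
t = 0 (t = 3*0 = 0)
t*(P(7, 4) + c) = 0*(3*4 + √10) = 0*(12 + √10) = 0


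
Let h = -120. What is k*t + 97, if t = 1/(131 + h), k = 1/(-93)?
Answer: 99230/1023 ≈ 96.999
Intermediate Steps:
k = -1/93 ≈ -0.010753
t = 1/11 (t = 1/(131 - 120) = 1/11 ≈ 0.090909)
k*t + 97 = -1/93*1/11 + 97 = -1/1023 + 97 = 99230/1023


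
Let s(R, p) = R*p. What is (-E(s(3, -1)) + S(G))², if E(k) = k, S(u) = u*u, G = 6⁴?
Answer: 2821119985161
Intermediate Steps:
G = 1296
S(u) = u²
(-E(s(3, -1)) + S(G))² = (-3*(-1) + 1296²)² = (-1*(-3) + 1679616)² = (3 + 1679616)² = 1679619² = 2821119985161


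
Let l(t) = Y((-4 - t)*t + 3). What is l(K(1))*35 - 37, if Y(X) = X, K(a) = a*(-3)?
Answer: 173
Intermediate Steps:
K(a) = -3*a
l(t) = 3 + t*(-4 - t) (l(t) = (-4 - t)*t + 3 = t*(-4 - t) + 3 = 3 + t*(-4 - t))
l(K(1))*35 - 37 = (3 - (-3*1)² - (-12))*35 - 37 = (3 - 1*(-3)² - 4*(-3))*35 - 37 = (3 - 1*9 + 12)*35 - 37 = (3 - 9 + 12)*35 - 37 = 6*35 - 37 = 210 - 37 = 173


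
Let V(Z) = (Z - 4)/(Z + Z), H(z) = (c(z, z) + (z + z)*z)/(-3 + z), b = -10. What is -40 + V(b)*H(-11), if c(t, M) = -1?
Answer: -1041/20 ≈ -52.050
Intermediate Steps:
H(z) = (-1 + 2*z²)/(-3 + z) (H(z) = (-1 + (z + z)*z)/(-3 + z) = (-1 + (2*z)*z)/(-3 + z) = (-1 + 2*z²)/(-3 + z))
V(Z) = (-4 + Z)/(2*Z) (V(Z) = (-4 + Z)/((2*Z)) = (-4 + Z)*(1/(2*Z)) = (-4 + Z)/(2*Z))
-40 + V(b)*H(-11) = -40 + ((½)*(-4 - 10)/(-10))*((-1 + 2*(-11)²)/(-3 - 11)) = -40 + ((½)*(-⅒)*(-14))*((-1 + 2*121)/(-14)) = -40 + 7*(-(-1 + 242)/14)/10 = -40 + 7*(-1/14*241)/10 = -40 + (7/10)*(-241/14) = -40 - 241/20 = -1041/20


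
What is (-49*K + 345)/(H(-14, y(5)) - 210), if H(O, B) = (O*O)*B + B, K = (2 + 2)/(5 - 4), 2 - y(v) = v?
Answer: -149/801 ≈ -0.18602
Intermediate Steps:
y(v) = 2 - v
K = 4 (K = 4/1 = 4*1 = 4)
H(O, B) = B + B*O² (H(O, B) = O²*B + B = B*O² + B = B + B*O²)
(-49*K + 345)/(H(-14, y(5)) - 210) = (-49*4 + 345)/((2 - 1*5)*(1 + (-14)²) - 210) = (-196 + 345)/((2 - 5)*(1 + 196) - 210) = 149/(-3*197 - 210) = 149/(-591 - 210) = 149/(-801) = 149*(-1/801) = -149/801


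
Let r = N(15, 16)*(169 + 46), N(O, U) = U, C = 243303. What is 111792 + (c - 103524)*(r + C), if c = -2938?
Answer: -26268641474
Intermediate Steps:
r = 3440 (r = 16*(169 + 46) = 16*215 = 3440)
111792 + (c - 103524)*(r + C) = 111792 + (-2938 - 103524)*(3440 + 243303) = 111792 - 106462*246743 = 111792 - 26268753266 = -26268641474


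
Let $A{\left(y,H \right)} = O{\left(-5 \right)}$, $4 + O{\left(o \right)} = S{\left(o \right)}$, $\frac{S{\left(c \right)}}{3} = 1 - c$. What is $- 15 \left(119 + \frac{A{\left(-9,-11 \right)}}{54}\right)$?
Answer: $- \frac{16100}{9} \approx -1788.9$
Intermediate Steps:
$S{\left(c \right)} = 3 - 3 c$ ($S{\left(c \right)} = 3 \left(1 - c\right) = 3 - 3 c$)
$O{\left(o \right)} = -1 - 3 o$ ($O{\left(o \right)} = -4 - \left(-3 + 3 o\right) = -1 - 3 o$)
$A{\left(y,H \right)} = 14$ ($A{\left(y,H \right)} = -1 - -15 = -1 + 15 = 14$)
$- 15 \left(119 + \frac{A{\left(-9,-11 \right)}}{54}\right) = - 15 \left(119 + \frac{14}{54}\right) = - 15 \left(119 + 14 \cdot \frac{1}{54}\right) = - 15 \left(119 + \frac{7}{27}\right) = \left(-15\right) \frac{3220}{27} = - \frac{16100}{9}$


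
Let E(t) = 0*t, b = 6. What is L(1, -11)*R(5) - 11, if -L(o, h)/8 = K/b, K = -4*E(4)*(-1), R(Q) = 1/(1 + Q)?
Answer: -11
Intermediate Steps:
E(t) = 0
K = 0 (K = -4*0*(-1) = 0*(-1) = 0)
L(o, h) = 0 (L(o, h) = -0/6 = -8*0 = 0)
L(1, -11)*R(5) - 11 = 0/(1 + 5) - 11 = 0/6 - 11 = 0*(⅙) - 11 = 0 - 11 = -11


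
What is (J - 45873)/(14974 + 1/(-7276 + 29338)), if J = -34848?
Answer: -1780866702/330356389 ≈ -5.3907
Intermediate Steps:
(J - 45873)/(14974 + 1/(-7276 + 29338)) = (-34848 - 45873)/(14974 + 1/(-7276 + 29338)) = -80721/(14974 + 1/22062) = -80721/330356389/22062 = -80721*22062/330356389 = -1780866702/330356389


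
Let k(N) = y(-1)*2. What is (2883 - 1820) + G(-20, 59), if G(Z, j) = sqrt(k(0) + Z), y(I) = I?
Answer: 1063 + I*sqrt(22) ≈ 1063.0 + 4.6904*I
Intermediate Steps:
k(N) = -2 (k(N) = -1*2 = -2)
G(Z, j) = sqrt(-2 + Z)
(2883 - 1820) + G(-20, 59) = (2883 - 1820) + sqrt(-2 - 20) = 1063 + sqrt(-22) = 1063 + I*sqrt(22)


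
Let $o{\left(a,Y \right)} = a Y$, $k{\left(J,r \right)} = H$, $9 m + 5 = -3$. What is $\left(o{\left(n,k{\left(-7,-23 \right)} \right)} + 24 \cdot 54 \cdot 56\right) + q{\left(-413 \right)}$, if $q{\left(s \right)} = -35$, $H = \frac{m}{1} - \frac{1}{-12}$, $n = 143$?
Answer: $\frac{2607329}{36} \approx 72426.0$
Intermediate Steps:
$m = - \frac{8}{9}$ ($m = - \frac{5}{9} + \frac{1}{9} \left(-3\right) = - \frac{5}{9} - \frac{1}{3} = - \frac{8}{9} \approx -0.88889$)
$H = - \frac{29}{36}$ ($H = - \frac{8}{9 \cdot 1} - \frac{1}{-12} = \left(- \frac{8}{9}\right) 1 - - \frac{1}{12} = - \frac{8}{9} + \frac{1}{12} = - \frac{29}{36} \approx -0.80556$)
$k{\left(J,r \right)} = - \frac{29}{36}$
$o{\left(a,Y \right)} = Y a$
$\left(o{\left(n,k{\left(-7,-23 \right)} \right)} + 24 \cdot 54 \cdot 56\right) + q{\left(-413 \right)} = \left(\left(- \frac{29}{36}\right) 143 + 24 \cdot 54 \cdot 56\right) - 35 = \left(- \frac{4147}{36} + 1296 \cdot 56\right) - 35 = \left(- \frac{4147}{36} + 72576\right) - 35 = \frac{2608589}{36} - 35 = \frac{2607329}{36}$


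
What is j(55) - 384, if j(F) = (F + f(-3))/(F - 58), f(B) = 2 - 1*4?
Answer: -1205/3 ≈ -401.67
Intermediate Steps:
f(B) = -2 (f(B) = 2 - 4 = -2)
j(F) = (-2 + F)/(-58 + F) (j(F) = (F - 2)/(F - 58) = (-2 + F)/(-58 + F))
j(55) - 384 = (-2 + 55)/(-58 + 55) - 384 = 53/(-3) - 384 = -⅓*53 - 384 = -53/3 - 384 = -1205/3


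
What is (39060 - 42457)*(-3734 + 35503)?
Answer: -107919293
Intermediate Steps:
(39060 - 42457)*(-3734 + 35503) = -3397*31769 = -107919293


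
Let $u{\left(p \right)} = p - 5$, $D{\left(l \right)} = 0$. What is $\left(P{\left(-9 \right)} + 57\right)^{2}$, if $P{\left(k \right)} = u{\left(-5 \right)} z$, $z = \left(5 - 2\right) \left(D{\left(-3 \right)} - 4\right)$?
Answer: $31329$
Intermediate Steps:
$u{\left(p \right)} = -5 + p$
$z = -12$ ($z = \left(5 - 2\right) \left(0 - 4\right) = 3 \left(-4\right) = -12$)
$P{\left(k \right)} = 120$ ($P{\left(k \right)} = \left(-5 - 5\right) \left(-12\right) = \left(-10\right) \left(-12\right) = 120$)
$\left(P{\left(-9 \right)} + 57\right)^{2} = \left(120 + 57\right)^{2} = 177^{2} = 31329$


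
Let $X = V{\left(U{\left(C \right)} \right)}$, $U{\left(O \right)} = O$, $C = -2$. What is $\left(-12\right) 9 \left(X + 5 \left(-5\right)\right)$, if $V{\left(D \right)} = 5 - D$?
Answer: $1944$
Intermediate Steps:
$X = 7$ ($X = 5 - -2 = 5 + 2 = 7$)
$\left(-12\right) 9 \left(X + 5 \left(-5\right)\right) = \left(-12\right) 9 \left(7 + 5 \left(-5\right)\right) = - 108 \left(7 - 25\right) = \left(-108\right) \left(-18\right) = 1944$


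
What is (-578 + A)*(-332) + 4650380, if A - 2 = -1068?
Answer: 5196188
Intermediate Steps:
A = -1066 (A = 2 - 1068 = -1066)
(-578 + A)*(-332) + 4650380 = (-578 - 1066)*(-332) + 4650380 = -1644*(-332) + 4650380 = 545808 + 4650380 = 5196188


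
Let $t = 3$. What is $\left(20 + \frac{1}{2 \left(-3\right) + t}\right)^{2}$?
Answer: $\frac{3481}{9} \approx 386.78$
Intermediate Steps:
$\left(20 + \frac{1}{2 \left(-3\right) + t}\right)^{2} = \left(20 + \frac{1}{2 \left(-3\right) + 3}\right)^{2} = \left(20 + \frac{1}{-6 + 3}\right)^{2} = \left(20 + \frac{1}{-3}\right)^{2} = \left(20 - \frac{1}{3}\right)^{2} = \left(\frac{59}{3}\right)^{2} = \frac{3481}{9}$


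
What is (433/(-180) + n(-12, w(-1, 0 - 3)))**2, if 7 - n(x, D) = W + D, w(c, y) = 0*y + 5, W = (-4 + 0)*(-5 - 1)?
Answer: 19298449/32400 ≈ 595.63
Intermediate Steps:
W = 24 (W = -4*(-6) = 24)
w(c, y) = 5 (w(c, y) = 0 + 5 = 5)
n(x, D) = -17 - D (n(x, D) = 7 - (24 + D) = 7 + (-24 - D) = -17 - D)
(433/(-180) + n(-12, w(-1, 0 - 3)))**2 = (433/(-180) + (-17 - 1*5))**2 = (433*(-1/180) + (-17 - 5))**2 = (-433/180 - 22)**2 = (-4393/180)**2 = 19298449/32400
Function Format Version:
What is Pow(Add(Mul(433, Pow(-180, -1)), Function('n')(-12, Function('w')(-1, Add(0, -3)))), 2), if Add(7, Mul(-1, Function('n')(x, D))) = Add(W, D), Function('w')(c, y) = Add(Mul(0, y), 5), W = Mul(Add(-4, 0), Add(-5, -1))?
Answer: Rational(19298449, 32400) ≈ 595.63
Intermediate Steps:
W = 24 (W = Mul(-4, -6) = 24)
Function('w')(c, y) = 5 (Function('w')(c, y) = Add(0, 5) = 5)
Function('n')(x, D) = Add(-17, Mul(-1, D)) (Function('n')(x, D) = Add(7, Mul(-1, Add(24, D))) = Add(7, Add(-24, Mul(-1, D))) = Add(-17, Mul(-1, D)))
Pow(Add(Mul(433, Pow(-180, -1)), Function('n')(-12, Function('w')(-1, Add(0, -3)))), 2) = Pow(Add(Mul(433, Pow(-180, -1)), Add(-17, Mul(-1, 5))), 2) = Pow(Add(Mul(433, Rational(-1, 180)), Add(-17, -5)), 2) = Pow(Add(Rational(-433, 180), -22), 2) = Pow(Rational(-4393, 180), 2) = Rational(19298449, 32400)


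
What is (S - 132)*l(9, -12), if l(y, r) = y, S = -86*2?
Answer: -2736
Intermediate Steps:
S = -172
(S - 132)*l(9, -12) = (-172 - 132)*9 = -304*9 = -2736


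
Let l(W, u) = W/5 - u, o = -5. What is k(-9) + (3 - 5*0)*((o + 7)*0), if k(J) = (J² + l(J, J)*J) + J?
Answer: 36/5 ≈ 7.2000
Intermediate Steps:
l(W, u) = -u + W/5 (l(W, u) = W*(⅕) - u = W/5 - u = -u + W/5)
k(J) = J + J²/5 (k(J) = (J² + (-J + J/5)*J) + J = (J² + (-4*J/5)*J) + J = (J² - 4*J²/5) + J = J²/5 + J = J + J²/5)
k(-9) + (3 - 5*0)*((o + 7)*0) = (⅕)*(-9)*(5 - 9) + (3 - 5*0)*((-5 + 7)*0) = (⅕)*(-9)*(-4) + (3 + 0)*(2*0) = 36/5 + 3*0 = 36/5 + 0 = 36/5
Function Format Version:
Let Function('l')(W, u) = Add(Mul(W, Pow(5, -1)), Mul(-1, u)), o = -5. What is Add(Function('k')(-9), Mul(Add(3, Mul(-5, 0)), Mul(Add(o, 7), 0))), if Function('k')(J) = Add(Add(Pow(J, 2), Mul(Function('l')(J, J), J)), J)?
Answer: Rational(36, 5) ≈ 7.2000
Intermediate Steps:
Function('l')(W, u) = Add(Mul(-1, u), Mul(Rational(1, 5), W)) (Function('l')(W, u) = Add(Mul(W, Rational(1, 5)), Mul(-1, u)) = Add(Mul(Rational(1, 5), W), Mul(-1, u)) = Add(Mul(-1, u), Mul(Rational(1, 5), W)))
Function('k')(J) = Add(J, Mul(Rational(1, 5), Pow(J, 2))) (Function('k')(J) = Add(Add(Pow(J, 2), Mul(Add(Mul(-1, J), Mul(Rational(1, 5), J)), J)), J) = Add(Add(Pow(J, 2), Mul(Mul(Rational(-4, 5), J), J)), J) = Add(Add(Pow(J, 2), Mul(Rational(-4, 5), Pow(J, 2))), J) = Add(Mul(Rational(1, 5), Pow(J, 2)), J) = Add(J, Mul(Rational(1, 5), Pow(J, 2))))
Add(Function('k')(-9), Mul(Add(3, Mul(-5, 0)), Mul(Add(o, 7), 0))) = Add(Mul(Rational(1, 5), -9, Add(5, -9)), Mul(Add(3, Mul(-5, 0)), Mul(Add(-5, 7), 0))) = Add(Mul(Rational(1, 5), -9, -4), Mul(Add(3, 0), Mul(2, 0))) = Add(Rational(36, 5), Mul(3, 0)) = Add(Rational(36, 5), 0) = Rational(36, 5)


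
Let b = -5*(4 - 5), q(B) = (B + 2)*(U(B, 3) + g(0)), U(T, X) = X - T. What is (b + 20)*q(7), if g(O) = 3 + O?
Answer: -225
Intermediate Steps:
q(B) = (2 + B)*(6 - B) (q(B) = (B + 2)*((3 - B) + (3 + 0)) = (2 + B)*((3 - B) + 3) = (2 + B)*(6 - B))
b = 5 (b = -5*(-1) = 5)
(b + 20)*q(7) = (5 + 20)*(12 + 7 - 1*7*(-3 + 7)) = 25*(12 + 7 - 1*7*4) = 25*(12 + 7 - 28) = 25*(-9) = -225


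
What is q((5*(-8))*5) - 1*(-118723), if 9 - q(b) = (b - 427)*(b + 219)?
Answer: 130645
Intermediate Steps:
q(b) = 9 - (-427 + b)*(219 + b) (q(b) = 9 - (b - 427)*(b + 219) = 9 - (-427 + b)*(219 + b))
q((5*(-8))*5) - 1*(-118723) = (93522 - ((5*(-8))*5)² + 208*((5*(-8))*5)) - 1*(-118723) = (93522 - (-40*5)² + 208*(-40*5)) + 118723 = (93522 - 1*(-200)² + 208*(-200)) + 118723 = (93522 - 1*40000 - 41600) + 118723 = (93522 - 40000 - 41600) + 118723 = 11922 + 118723 = 130645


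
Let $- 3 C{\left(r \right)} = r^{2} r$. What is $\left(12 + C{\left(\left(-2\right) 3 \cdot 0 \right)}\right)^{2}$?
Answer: $144$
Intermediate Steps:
$C{\left(r \right)} = - \frac{r^{3}}{3}$ ($C{\left(r \right)} = - \frac{r^{2} r}{3} = - \frac{r^{3}}{3}$)
$\left(12 + C{\left(\left(-2\right) 3 \cdot 0 \right)}\right)^{2} = \left(12 - \frac{\left(\left(-2\right) 3 \cdot 0\right)^{3}}{3}\right)^{2} = \left(12 - \frac{\left(\left(-6\right) 0\right)^{3}}{3}\right)^{2} = \left(12 - \frac{0^{3}}{3}\right)^{2} = \left(12 - 0\right)^{2} = \left(12 + 0\right)^{2} = 12^{2} = 144$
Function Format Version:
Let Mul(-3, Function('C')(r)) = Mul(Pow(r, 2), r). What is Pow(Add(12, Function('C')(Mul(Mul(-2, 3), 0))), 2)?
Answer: 144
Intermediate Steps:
Function('C')(r) = Mul(Rational(-1, 3), Pow(r, 3)) (Function('C')(r) = Mul(Rational(-1, 3), Mul(Pow(r, 2), r)) = Mul(Rational(-1, 3), Pow(r, 3)))
Pow(Add(12, Function('C')(Mul(Mul(-2, 3), 0))), 2) = Pow(Add(12, Mul(Rational(-1, 3), Pow(Mul(Mul(-2, 3), 0), 3))), 2) = Pow(Add(12, Mul(Rational(-1, 3), Pow(Mul(-6, 0), 3))), 2) = Pow(Add(12, Mul(Rational(-1, 3), Pow(0, 3))), 2) = Pow(Add(12, Mul(Rational(-1, 3), 0)), 2) = Pow(Add(12, 0), 2) = Pow(12, 2) = 144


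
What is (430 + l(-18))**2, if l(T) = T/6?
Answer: 182329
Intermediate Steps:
l(T) = T/6 (l(T) = T*(1/6) = T/6)
(430 + l(-18))**2 = (430 + (1/6)*(-18))**2 = (430 - 3)**2 = 427**2 = 182329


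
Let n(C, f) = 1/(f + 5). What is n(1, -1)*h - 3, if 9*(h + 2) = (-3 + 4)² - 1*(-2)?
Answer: -41/12 ≈ -3.4167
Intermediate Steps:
n(C, f) = 1/(5 + f)
h = -5/3 (h = -2 + ((-3 + 4)² - 1*(-2))/9 = -2 + (1² + 2)/9 = -2 + (1 + 2)/9 = -2 + (⅑)*3 = -2 + ⅓ = -5/3 ≈ -1.6667)
n(1, -1)*h - 3 = -5/3/(5 - 1) - 3 = -5/3/4 - 3 = (¼)*(-5/3) - 3 = -5/12 - 3 = -41/12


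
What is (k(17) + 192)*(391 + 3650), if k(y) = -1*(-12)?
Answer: 824364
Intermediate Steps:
k(y) = 12
(k(17) + 192)*(391 + 3650) = (12 + 192)*(391 + 3650) = 204*4041 = 824364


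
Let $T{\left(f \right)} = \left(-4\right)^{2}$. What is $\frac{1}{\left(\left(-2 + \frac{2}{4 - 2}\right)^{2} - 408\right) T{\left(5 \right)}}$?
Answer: $- \frac{1}{6512} \approx -0.00015356$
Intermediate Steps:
$T{\left(f \right)} = 16$
$\frac{1}{\left(\left(-2 + \frac{2}{4 - 2}\right)^{2} - 408\right) T{\left(5 \right)}} = \frac{1}{\left(\left(-2 + \frac{2}{4 - 2}\right)^{2} - 408\right) 16} = \frac{1}{\left(\left(-2 + \frac{2}{2}\right)^{2} - 408\right) 16} = \frac{1}{\left(\left(-2 + 2 \cdot \frac{1}{2}\right)^{2} - 408\right) 16} = \frac{1}{\left(\left(-2 + 1\right)^{2} - 408\right) 16} = \frac{1}{\left(\left(-1\right)^{2} - 408\right) 16} = \frac{1}{\left(1 - 408\right) 16} = \frac{1}{\left(-407\right) 16} = \frac{1}{-6512} = - \frac{1}{6512}$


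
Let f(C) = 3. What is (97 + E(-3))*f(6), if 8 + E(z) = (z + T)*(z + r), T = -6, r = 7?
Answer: 159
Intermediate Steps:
E(z) = -8 + (-6 + z)*(7 + z) (E(z) = -8 + (z - 6)*(z + 7) = -8 + (-6 + z)*(7 + z))
(97 + E(-3))*f(6) = (97 + (-50 - 3 + (-3)²))*3 = (97 + (-50 - 3 + 9))*3 = (97 - 44)*3 = 53*3 = 159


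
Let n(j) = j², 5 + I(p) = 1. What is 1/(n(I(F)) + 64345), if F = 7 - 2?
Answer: 1/64361 ≈ 1.5537e-5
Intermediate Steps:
F = 5
I(p) = -4 (I(p) = -5 + 1 = -4)
1/(n(I(F)) + 64345) = 1/((-4)² + 64345) = 1/(16 + 64345) = 1/64361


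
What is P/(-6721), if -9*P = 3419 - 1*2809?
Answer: 610/60489 ≈ 0.010084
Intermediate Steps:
P = -610/9 (P = -(3419 - 1*2809)/9 = -(3419 - 2809)/9 = -1/9*610 = -610/9 ≈ -67.778)
P/(-6721) = -610/9/(-6721) = -610/9*(-1/6721) = 610/60489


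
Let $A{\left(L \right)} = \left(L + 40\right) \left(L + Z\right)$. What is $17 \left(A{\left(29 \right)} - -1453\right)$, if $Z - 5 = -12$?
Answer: $50507$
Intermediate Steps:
$Z = -7$ ($Z = 5 - 12 = -7$)
$A{\left(L \right)} = \left(-7 + L\right) \left(40 + L\right)$ ($A{\left(L \right)} = \left(L + 40\right) \left(L - 7\right) = \left(40 + L\right) \left(-7 + L\right) = \left(-7 + L\right) \left(40 + L\right)$)
$17 \left(A{\left(29 \right)} - -1453\right) = 17 \left(\left(-280 + 29^{2} + 33 \cdot 29\right) - -1453\right) = 17 \left(\left(-280 + 841 + 957\right) + 1453\right) = 17 \left(1518 + 1453\right) = 17 \cdot 2971 = 50507$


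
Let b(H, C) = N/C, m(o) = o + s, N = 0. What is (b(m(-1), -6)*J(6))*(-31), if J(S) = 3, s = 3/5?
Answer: 0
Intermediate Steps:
s = ⅗ (s = 3*(⅕) = ⅗ ≈ 0.60000)
m(o) = ⅗ + o (m(o) = o + ⅗ = ⅗ + o)
b(H, C) = 0 (b(H, C) = 0/C = 0)
(b(m(-1), -6)*J(6))*(-31) = (0*3)*(-31) = 0*(-31) = 0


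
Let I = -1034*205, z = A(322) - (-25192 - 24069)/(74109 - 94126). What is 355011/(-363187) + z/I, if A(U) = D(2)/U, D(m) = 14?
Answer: -38408861145994/39293886137495 ≈ -0.97748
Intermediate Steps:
A(U) = 14/U
z = -1112986/460391 (z = 14/322 - (-25192 - 24069)/(74109 - 94126) = 14*(1/322) - (-49261)/(-20017) = 1/23 - (-49261)*(-1)/20017 = 1/23 - 1*49261/20017 = 1/23 - 49261/20017 = -1112986/460391 ≈ -2.4175)
I = -211970
355011/(-363187) + z/I = 355011/(-363187) - 1112986/460391/(-211970) = 355011*(-1/363187) - 1112986/460391*(-1/211970) = -355011/363187 + 13573/1190110735 = -38408861145994/39293886137495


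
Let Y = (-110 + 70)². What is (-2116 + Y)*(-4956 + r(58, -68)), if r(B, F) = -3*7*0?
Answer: 2557296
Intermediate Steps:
r(B, F) = 0 (r(B, F) = -21*0 = 0)
Y = 1600 (Y = (-40)² = 1600)
(-2116 + Y)*(-4956 + r(58, -68)) = (-2116 + 1600)*(-4956 + 0) = -516*(-4956) = 2557296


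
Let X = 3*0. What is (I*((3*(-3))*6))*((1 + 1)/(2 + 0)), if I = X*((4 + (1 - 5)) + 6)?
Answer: 0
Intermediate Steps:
X = 0
I = 0 (I = 0*((4 + (1 - 5)) + 6) = 0*((4 - 4) + 6) = 0*(0 + 6) = 0*6 = 0)
(I*((3*(-3))*6))*((1 + 1)/(2 + 0)) = (0*((3*(-3))*6))*((1 + 1)/(2 + 0)) = (0*(-9*6))*(2/2) = (0*(-54))*(2*(1/2)) = 0*1 = 0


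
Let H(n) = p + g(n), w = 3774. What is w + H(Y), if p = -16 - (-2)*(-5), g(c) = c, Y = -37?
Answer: 3711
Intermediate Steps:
p = -26 (p = -16 - 1*10 = -16 - 10 = -26)
H(n) = -26 + n
w + H(Y) = 3774 + (-26 - 37) = 3774 - 63 = 3711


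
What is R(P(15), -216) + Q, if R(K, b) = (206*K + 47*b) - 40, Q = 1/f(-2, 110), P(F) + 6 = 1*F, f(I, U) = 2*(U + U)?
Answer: -3668719/440 ≈ -8338.0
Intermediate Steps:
f(I, U) = 4*U (f(I, U) = 2*(2*U) = 4*U)
P(F) = -6 + F (P(F) = -6 + 1*F = -6 + F)
Q = 1/440 (Q = 1/(4*110) = 1/440 ≈ 0.0022727)
R(K, b) = -40 + 47*b + 206*K (R(K, b) = (47*b + 206*K) - 40 = -40 + 47*b + 206*K)
R(P(15), -216) + Q = (-40 + 47*(-216) + 206*(-6 + 15)) + 1/440 = (-40 - 10152 + 206*9) + 1/440 = (-40 - 10152 + 1854) + 1/440 = -8338 + 1/440 = -3668719/440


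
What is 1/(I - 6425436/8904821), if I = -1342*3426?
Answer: -8904821/40941630698568 ≈ -2.1750e-7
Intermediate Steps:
I = -4597692
1/(I - 6425436/8904821) = 1/(-4597692 - 6425436/8904821) = 1/(-40941630698568/8904821) = -8904821/40941630698568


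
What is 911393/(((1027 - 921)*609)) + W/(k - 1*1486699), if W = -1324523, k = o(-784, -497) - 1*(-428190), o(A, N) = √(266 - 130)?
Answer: 52936587060199003/3444236565252930 + 2649046*√34/1120441302945 ≈ 15.370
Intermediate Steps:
o(A, N) = 2*√34 (o(A, N) = √136 = 2*√34)
k = 428190 + 2*√34 (k = 2*√34 - 1*(-428190) = 2*√34 + 428190 = 428190 + 2*√34 ≈ 4.2820e+5)
911393/(((1027 - 921)*609)) + W/(k - 1*1486699) = 911393/(((1027 - 921)*609)) - 1324523/((428190 + 2*√34) - 1*1486699) = 911393/((106*609)) - 1324523/((428190 + 2*√34) - 1486699) = 911393/64554 - 1324523/(-1058509 + 2*√34) = 911393*(1/64554) - 1324523/(-1058509 + 2*√34) = 130199/9222 - 1324523/(-1058509 + 2*√34)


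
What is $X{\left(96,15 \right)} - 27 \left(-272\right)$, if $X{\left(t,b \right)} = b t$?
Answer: $8784$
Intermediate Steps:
$X{\left(96,15 \right)} - 27 \left(-272\right) = 15 \cdot 96 - 27 \left(-272\right) = 1440 - -7344 = 1440 + 7344 = 8784$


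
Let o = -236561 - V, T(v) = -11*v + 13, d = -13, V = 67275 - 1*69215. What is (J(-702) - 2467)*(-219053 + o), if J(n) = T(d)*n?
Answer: 50801960846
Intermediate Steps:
V = -1940 (V = 67275 - 69215 = -1940)
T(v) = 13 - 11*v
o = -234621 (o = -236561 - 1*(-1940) = -236561 + 1940 = -234621)
J(n) = 156*n (J(n) = (13 - 11*(-13))*n = (13 + 143)*n = 156*n)
(J(-702) - 2467)*(-219053 + o) = (156*(-702) - 2467)*(-219053 - 234621) = (-109512 - 2467)*(-453674) = -111979*(-453674) = 50801960846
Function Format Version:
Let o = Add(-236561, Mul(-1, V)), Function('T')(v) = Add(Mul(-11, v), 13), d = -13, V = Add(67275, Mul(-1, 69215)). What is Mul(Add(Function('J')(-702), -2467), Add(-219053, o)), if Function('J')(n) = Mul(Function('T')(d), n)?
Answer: 50801960846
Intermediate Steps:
V = -1940 (V = Add(67275, -69215) = -1940)
Function('T')(v) = Add(13, Mul(-11, v))
o = -234621 (o = Add(-236561, Mul(-1, -1940)) = Add(-236561, 1940) = -234621)
Function('J')(n) = Mul(156, n) (Function('J')(n) = Mul(Add(13, Mul(-11, -13)), n) = Mul(Add(13, 143), n) = Mul(156, n))
Mul(Add(Function('J')(-702), -2467), Add(-219053, o)) = Mul(Add(Mul(156, -702), -2467), Add(-219053, -234621)) = Mul(Add(-109512, -2467), -453674) = Mul(-111979, -453674) = 50801960846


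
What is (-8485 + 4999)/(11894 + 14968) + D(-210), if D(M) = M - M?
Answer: -581/4477 ≈ -0.12977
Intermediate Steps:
D(M) = 0
(-8485 + 4999)/(11894 + 14968) + D(-210) = (-8485 + 4999)/(11894 + 14968) + 0 = -3486/26862 + 0 = -3486*1/26862 + 0 = -581/4477 + 0 = -581/4477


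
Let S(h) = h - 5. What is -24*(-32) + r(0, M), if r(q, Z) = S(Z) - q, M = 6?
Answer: 769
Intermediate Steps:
S(h) = -5 + h
r(q, Z) = -5 + Z - q (r(q, Z) = (-5 + Z) - q = -5 + Z - q)
-24*(-32) + r(0, M) = -24*(-32) + (-5 + 6 - 1*0) = 768 + (-5 + 6 + 0) = 768 + 1 = 769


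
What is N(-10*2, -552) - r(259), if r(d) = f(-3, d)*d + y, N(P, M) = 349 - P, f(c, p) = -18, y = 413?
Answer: 4618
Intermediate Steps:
r(d) = 413 - 18*d (r(d) = -18*d + 413 = 413 - 18*d)
N(-10*2, -552) - r(259) = (349 - (-10)*2) - (413 - 18*259) = (349 - 1*(-20)) - (413 - 4662) = (349 + 20) - 1*(-4249) = 369 + 4249 = 4618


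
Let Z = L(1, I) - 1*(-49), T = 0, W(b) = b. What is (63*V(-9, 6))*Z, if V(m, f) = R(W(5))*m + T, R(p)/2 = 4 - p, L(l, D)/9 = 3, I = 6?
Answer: 86184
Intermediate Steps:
L(l, D) = 27 (L(l, D) = 9*3 = 27)
R(p) = 8 - 2*p (R(p) = 2*(4 - p) = 8 - 2*p)
Z = 76 (Z = 27 - 1*(-49) = 27 + 49 = 76)
V(m, f) = -2*m (V(m, f) = (8 - 2*5)*m + 0 = (8 - 10)*m + 0 = -2*m + 0 = -2*m)
(63*V(-9, 6))*Z = (63*(-2*(-9)))*76 = (63*18)*76 = 1134*76 = 86184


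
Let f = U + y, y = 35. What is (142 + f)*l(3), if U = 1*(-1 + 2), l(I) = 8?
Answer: 1424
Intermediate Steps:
U = 1 (U = 1*1 = 1)
f = 36 (f = 1 + 35 = 36)
(142 + f)*l(3) = (142 + 36)*8 = 178*8 = 1424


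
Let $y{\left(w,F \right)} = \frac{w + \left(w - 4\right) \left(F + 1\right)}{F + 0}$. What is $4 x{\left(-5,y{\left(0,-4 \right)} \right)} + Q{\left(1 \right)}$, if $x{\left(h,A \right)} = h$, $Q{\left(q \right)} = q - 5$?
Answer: $-24$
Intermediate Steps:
$Q{\left(q \right)} = -5 + q$ ($Q{\left(q \right)} = q - 5 = -5 + q$)
$y{\left(w,F \right)} = \frac{w + \left(1 + F\right) \left(-4 + w\right)}{F}$ ($y{\left(w,F \right)} = \frac{w + \left(-4 + w\right) \left(1 + F\right)}{F} = \frac{w + \left(1 + F\right) \left(-4 + w\right)}{F}$)
$4 x{\left(-5,y{\left(0,-4 \right)} \right)} + Q{\left(1 \right)} = 4 \left(-5\right) + \left(-5 + 1\right) = -20 - 4 = -24$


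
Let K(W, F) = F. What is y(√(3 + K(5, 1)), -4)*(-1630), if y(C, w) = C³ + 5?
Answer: -21190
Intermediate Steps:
y(C, w) = 5 + C³
y(√(3 + K(5, 1)), -4)*(-1630) = (5 + (√(3 + 1))³)*(-1630) = (5 + (√4)³)*(-1630) = (5 + 2³)*(-1630) = (5 + 8)*(-1630) = 13*(-1630) = -21190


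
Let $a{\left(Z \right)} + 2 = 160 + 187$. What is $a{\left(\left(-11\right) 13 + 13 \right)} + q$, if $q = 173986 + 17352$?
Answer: $191683$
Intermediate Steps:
$a{\left(Z \right)} = 345$ ($a{\left(Z \right)} = -2 + \left(160 + 187\right) = -2 + 347 = 345$)
$q = 191338$
$a{\left(\left(-11\right) 13 + 13 \right)} + q = 345 + 191338 = 191683$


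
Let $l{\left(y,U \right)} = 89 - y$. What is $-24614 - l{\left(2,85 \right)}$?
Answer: $-24701$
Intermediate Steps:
$-24614 - l{\left(2,85 \right)} = -24614 - \left(89 - 2\right) = -24614 - 87 = -24701$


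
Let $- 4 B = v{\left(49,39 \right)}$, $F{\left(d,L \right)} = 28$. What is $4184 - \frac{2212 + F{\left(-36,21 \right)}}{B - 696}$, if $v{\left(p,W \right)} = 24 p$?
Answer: $\frac{414440}{99} \approx 4186.3$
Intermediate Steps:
$B = -294$ ($B = - \frac{24 \cdot 49}{4} = \left(- \frac{1}{4}\right) 1176 = -294$)
$4184 - \frac{2212 + F{\left(-36,21 \right)}}{B - 696} = 4184 - \frac{2212 + 28}{-294 - 696} = 4184 - \frac{2240}{-990} = 4184 - 2240 \left(- \frac{1}{990}\right) = 4184 - - \frac{224}{99} = 4184 + \frac{224}{99} = \frac{414440}{99}$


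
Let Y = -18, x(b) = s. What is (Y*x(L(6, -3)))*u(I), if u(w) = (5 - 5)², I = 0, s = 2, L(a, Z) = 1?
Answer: 0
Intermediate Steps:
x(b) = 2
u(w) = 0 (u(w) = 0² = 0)
(Y*x(L(6, -3)))*u(I) = -18*2*0 = -36*0 = 0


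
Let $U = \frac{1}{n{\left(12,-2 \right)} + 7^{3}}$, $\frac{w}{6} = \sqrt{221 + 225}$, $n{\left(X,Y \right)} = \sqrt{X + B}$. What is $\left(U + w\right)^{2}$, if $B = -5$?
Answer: $\frac{\left(1 + 6 \sqrt{446} \left(343 + \sqrt{7}\right)\right)^{2}}{\left(343 + \sqrt{7}\right)^{2}} \approx 16057.0$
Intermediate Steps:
$n{\left(X,Y \right)} = \sqrt{-5 + X}$ ($n{\left(X,Y \right)} = \sqrt{X - 5} = \sqrt{-5 + X}$)
$w = 6 \sqrt{446}$ ($w = 6 \sqrt{221 + 225} = 6 \sqrt{446} \approx 126.71$)
$U = \frac{1}{343 + \sqrt{7}}$ ($U = \frac{1}{\sqrt{-5 + 12} + 7^{3}} = \frac{1}{\sqrt{7} + 343} = \frac{1}{343 + \sqrt{7}} \approx 0.0028931$)
$\left(U + w\right)^{2} = \left(\left(\frac{49}{16806} - \frac{\sqrt{7}}{117642}\right) + 6 \sqrt{446}\right)^{2} = \left(\frac{49}{16806} + 6 \sqrt{446} - \frac{\sqrt{7}}{117642}\right)^{2}$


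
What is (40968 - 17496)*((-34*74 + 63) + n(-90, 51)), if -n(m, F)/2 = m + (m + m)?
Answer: -44901936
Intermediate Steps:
n(m, F) = -6*m (n(m, F) = -2*(m + (m + m)) = -2*(m + 2*m) = -6*m)
(40968 - 17496)*((-34*74 + 63) + n(-90, 51)) = (40968 - 17496)*((-34*74 + 63) - 6*(-90)) = 23472*((-2516 + 63) + 540) = 23472*(-2453 + 540) = 23472*(-1913) = -44901936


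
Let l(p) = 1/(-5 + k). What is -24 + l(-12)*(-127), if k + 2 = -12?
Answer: -329/19 ≈ -17.316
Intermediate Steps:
k = -14 (k = -2 - 12 = -14)
l(p) = -1/19 (l(p) = 1/(-5 - 14) = 1/(-19) = -1/19)
-24 + l(-12)*(-127) = -24 - 1/19*(-127) = -24 + 127/19 = -329/19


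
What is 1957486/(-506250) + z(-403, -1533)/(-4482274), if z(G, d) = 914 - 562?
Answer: -2193541700791/567287803125 ≈ -3.8667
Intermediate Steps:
z(G, d) = 352
1957486/(-506250) + z(-403, -1533)/(-4482274) = 1957486/(-506250) + 352/(-4482274) = 1957486*(-1/506250) + 352*(-1/4482274) = -978743/253125 - 176/2241137 = -2193541700791/567287803125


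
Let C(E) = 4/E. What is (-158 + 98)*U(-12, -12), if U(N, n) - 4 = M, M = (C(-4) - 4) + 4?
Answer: -180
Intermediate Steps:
M = -1 (M = (4/(-4) - 4) + 4 = (4*(-¼) - 4) + 4 = (-1 - 4) + 4 = -5 + 4 = -1)
U(N, n) = 3 (U(N, n) = 4 - 1 = 3)
(-158 + 98)*U(-12, -12) = (-158 + 98)*3 = -60*3 = -180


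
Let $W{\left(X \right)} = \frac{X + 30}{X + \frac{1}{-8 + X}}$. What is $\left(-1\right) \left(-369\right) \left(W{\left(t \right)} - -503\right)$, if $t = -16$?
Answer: $\frac{10190673}{55} \approx 1.8529 \cdot 10^{5}$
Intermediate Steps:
$W{\left(X \right)} = \frac{30 + X}{X + \frac{1}{-8 + X}}$
$\left(-1\right) \left(-369\right) \left(W{\left(t \right)} - -503\right) = \left(-1\right) \left(-369\right) \left(\frac{-240 + \left(-16\right)^{2} + 22 \left(-16\right)}{1 + \left(-16\right)^{2} - -128} - -503\right) = 369 \left(\frac{-240 + 256 - 352}{1 + 256 + 128} + 503\right) = 369 \left(\frac{1}{385} \left(-336\right) + 503\right) = 369 \left(- \frac{48}{55} + 503\right) = 369 \cdot \frac{27617}{55} = \frac{10190673}{55}$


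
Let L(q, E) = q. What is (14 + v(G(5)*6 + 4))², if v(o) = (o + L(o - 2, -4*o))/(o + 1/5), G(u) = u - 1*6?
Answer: 2704/9 ≈ 300.44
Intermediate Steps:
G(u) = -6 + u (G(u) = u - 6 = -6 + u)
v(o) = (-2 + 2*o)/(⅕ + o) (v(o) = (o + (o - 2))/(o + 1/5) = (o + (-2 + o))/(o + ⅕) = (-2 + 2*o)/(⅕ + o))
(14 + v(G(5)*6 + 4))² = (14 + 10*(-1 + ((-6 + 5)*6 + 4))/(1 + 5*((-6 + 5)*6 + 4)))² = (14 + 10*(-1 + (-1*6 + 4))/(1 + 5*(-1*6 + 4)))² = (14 + 10*(-1 + (-6 + 4))/(1 + 5*(-6 + 4)))² = (14 + 10*(-1 - 2)/(1 + 5*(-2)))² = (14 + 10*(-3)/(1 - 10))² = (14 + 10*(-3)/(-9))² = (14 + 10*(-⅑)*(-3))² = (14 + 10/3)² = (52/3)² = 2704/9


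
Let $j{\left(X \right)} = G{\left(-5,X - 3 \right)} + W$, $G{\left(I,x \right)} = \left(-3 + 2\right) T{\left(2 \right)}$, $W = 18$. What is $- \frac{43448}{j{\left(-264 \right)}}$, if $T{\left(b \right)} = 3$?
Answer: $- \frac{43448}{15} \approx -2896.5$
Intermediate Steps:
$G{\left(I,x \right)} = -3$ ($G{\left(I,x \right)} = \left(-3 + 2\right) 3 = \left(-1\right) 3 = -3$)
$j{\left(X \right)} = 15$ ($j{\left(X \right)} = -3 + 18 = 15$)
$- \frac{43448}{j{\left(-264 \right)}} = - \frac{43448}{15}$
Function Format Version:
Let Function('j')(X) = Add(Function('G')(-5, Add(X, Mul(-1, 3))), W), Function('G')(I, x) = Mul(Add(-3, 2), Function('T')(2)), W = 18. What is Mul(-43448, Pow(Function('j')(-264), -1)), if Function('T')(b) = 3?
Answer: Rational(-43448, 15) ≈ -2896.5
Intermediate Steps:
Function('G')(I, x) = -3 (Function('G')(I, x) = Mul(Add(-3, 2), 3) = Mul(-1, 3) = -3)
Function('j')(X) = 15 (Function('j')(X) = Add(-3, 18) = 15)
Mul(-43448, Pow(Function('j')(-264), -1)) = Mul(-43448, Pow(15, -1)) = Mul(-43448, Rational(1, 15)) = Rational(-43448, 15)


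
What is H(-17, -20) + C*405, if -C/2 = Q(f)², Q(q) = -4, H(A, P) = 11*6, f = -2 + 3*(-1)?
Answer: -12894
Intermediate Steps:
f = -5 (f = -2 - 3 = -5)
H(A, P) = 66
C = -32 (C = -2*(-4)² = -2*16 = -32)
H(-17, -20) + C*405 = 66 - 32*405 = 66 - 12960 = -12894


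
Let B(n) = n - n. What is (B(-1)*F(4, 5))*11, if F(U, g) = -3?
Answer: 0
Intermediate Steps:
B(n) = 0
(B(-1)*F(4, 5))*11 = (0*(-3))*11 = 0*11 = 0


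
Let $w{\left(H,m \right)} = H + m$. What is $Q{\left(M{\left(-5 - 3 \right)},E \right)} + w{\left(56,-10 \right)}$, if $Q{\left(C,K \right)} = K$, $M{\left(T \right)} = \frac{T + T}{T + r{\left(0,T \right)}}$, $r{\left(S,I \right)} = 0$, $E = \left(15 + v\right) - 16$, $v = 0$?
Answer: $45$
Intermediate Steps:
$E = -1$ ($E = \left(15 + 0\right) - 16 = 15 - 16 = -1$)
$M{\left(T \right)} = 2$ ($M{\left(T \right)} = \frac{T + T}{T + 0} = \frac{2 T}{T} = 2$)
$Q{\left(M{\left(-5 - 3 \right)},E \right)} + w{\left(56,-10 \right)} = -1 + \left(56 - 10\right) = -1 + 46 = 45$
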